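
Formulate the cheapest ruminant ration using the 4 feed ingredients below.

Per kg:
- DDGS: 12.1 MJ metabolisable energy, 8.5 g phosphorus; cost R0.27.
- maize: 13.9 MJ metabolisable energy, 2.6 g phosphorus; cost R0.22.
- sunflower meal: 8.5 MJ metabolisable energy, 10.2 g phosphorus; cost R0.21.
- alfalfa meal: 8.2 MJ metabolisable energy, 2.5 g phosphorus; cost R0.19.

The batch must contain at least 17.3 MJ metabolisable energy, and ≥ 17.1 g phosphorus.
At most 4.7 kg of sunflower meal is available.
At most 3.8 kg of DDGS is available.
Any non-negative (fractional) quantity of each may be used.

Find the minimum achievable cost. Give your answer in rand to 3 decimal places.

This is a linear program. Let x1 = kg of DDGS, x2 = kg of maize, x3 = kg of sunflower meal, x4 = kg of alfalfa meal.
Minimise 0.27x1 + 0.22x2 + 0.21x3 + 0.19x4 s.t.:
  12.1x1 + 13.9x2 + 8.5x3 + 8.2x4 ≥ 17.3   (metabolisable energy)
  8.5x1 + 2.6x2 + 10.2x3 + 2.5x4 ≥ 17.1   (phosphorus)
  x3 ≤ 4.7
  x1 ≤ 3.8
  x1, x2, x3, x4 ≥ 0.
The minimum-cost mix takes nothing from DDGS, alfalfa meal — only maize, sunflower meal. There the metabolisable energy and phosphorus constraints are tight.
That vertex is x2 = 0.2599, x3 = 1.61.
Hence cost = 0.22·0.2599 + 0.21·1.61 = R0.39528.

R0.395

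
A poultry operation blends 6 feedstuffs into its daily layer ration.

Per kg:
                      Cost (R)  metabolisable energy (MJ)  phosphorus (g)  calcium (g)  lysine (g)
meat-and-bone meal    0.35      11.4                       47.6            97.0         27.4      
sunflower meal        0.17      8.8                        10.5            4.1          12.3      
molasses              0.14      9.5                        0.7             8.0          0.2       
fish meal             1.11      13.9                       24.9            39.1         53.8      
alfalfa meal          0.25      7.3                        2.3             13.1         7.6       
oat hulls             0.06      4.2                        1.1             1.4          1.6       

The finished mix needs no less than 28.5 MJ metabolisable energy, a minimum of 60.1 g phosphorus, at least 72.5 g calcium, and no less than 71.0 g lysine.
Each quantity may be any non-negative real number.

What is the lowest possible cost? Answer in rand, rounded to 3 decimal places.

R0.907

Set it up as a linear program. Let x1 = kg of meat-and-bone meal, x2 = kg of sunflower meal, x3 = kg of molasses, x4 = kg of fish meal, x5 = kg of alfalfa meal, x6 = kg of oat hulls.
Minimise 0.35x1 + 0.17x2 + 0.14x3 + 1.11x4 + 0.25x5 + 0.06x6 with:
  11.4x1 + 8.8x2 + 9.5x3 + 13.9x4 + 7.3x5 + 4.2x6 ≥ 28.5   (metabolisable energy)
  47.6x1 + 10.5x2 + 0.7x3 + 24.9x4 + 2.3x5 + 1.1x6 ≥ 60.1   (phosphorus)
  97x1 + 4.1x2 + 8x3 + 39.1x4 + 13.1x5 + 1.4x6 ≥ 72.5   (calcium)
  27.4x1 + 12.3x2 + 0.2x3 + 53.8x4 + 7.6x5 + 1.6x6 ≥ 71   (lysine)
  x1, x2, x3, x4, x5, x6 ≥ 0.
The minimum-cost mix takes nothing from sunflower meal, molasses, fish meal, alfalfa meal, oat hulls — only meat-and-bone meal. Binding constraint: lysine.
Solving gives x1 = 2.591.
Cost = 0.35·2.591 = 0.90685.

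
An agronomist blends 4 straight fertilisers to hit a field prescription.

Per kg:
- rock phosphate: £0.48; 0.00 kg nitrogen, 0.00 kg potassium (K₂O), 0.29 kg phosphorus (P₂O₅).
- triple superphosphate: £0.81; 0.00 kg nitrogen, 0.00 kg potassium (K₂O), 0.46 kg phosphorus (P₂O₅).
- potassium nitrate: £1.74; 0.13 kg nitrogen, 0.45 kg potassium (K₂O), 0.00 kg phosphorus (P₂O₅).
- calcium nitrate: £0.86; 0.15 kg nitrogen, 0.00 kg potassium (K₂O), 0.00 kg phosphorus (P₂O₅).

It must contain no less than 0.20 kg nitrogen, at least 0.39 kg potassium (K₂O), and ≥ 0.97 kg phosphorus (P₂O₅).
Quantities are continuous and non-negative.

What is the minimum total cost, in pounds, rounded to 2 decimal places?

Let x1 = kg of rock phosphate, x2 = kg of triple superphosphate, x3 = kg of potassium nitrate, x4 = kg of calcium nitrate.
min 0.48x1 + 0.81x2 + 1.74x3 + 0.86x4 s.t.:
  0.13x3 + 0.15x4 ≥ 0.2   (nitrogen)
  0.45x3 ≥ 0.39   (potassium (K₂O))
  0.29x1 + 0.46x2 ≥ 0.97   (phosphorus (P₂O₅))
  x1, x2, x3, x4 ≥ 0.
The optimal basis is {rock phosphate, potassium nitrate, calcium nitrate}; triple superphosphate drops out. Binding constraints: nitrogen, potassium (K₂O), phosphorus (P₂O₅).
Solving gives x1 = 3.345, x3 = 0.8667, x4 = 0.5822.
Cost = 0.48·3.345 + 1.74·0.8667 + 0.86·0.5822 = 3.6144.

£3.61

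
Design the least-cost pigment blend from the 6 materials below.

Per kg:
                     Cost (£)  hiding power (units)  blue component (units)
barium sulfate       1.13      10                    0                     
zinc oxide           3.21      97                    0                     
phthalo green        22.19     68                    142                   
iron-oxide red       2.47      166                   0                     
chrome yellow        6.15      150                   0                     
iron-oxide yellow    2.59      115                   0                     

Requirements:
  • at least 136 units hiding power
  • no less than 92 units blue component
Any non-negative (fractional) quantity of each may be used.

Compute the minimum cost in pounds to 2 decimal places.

£15.74

Set it up as a linear program. Let x1 = kg of barium sulfate, x2 = kg of zinc oxide, x3 = kg of phthalo green, x4 = kg of iron-oxide red, x5 = kg of chrome yellow, x6 = kg of iron-oxide yellow.
Minimise 1.13x1 + 3.21x2 + 22.19x3 + 2.47x4 + 6.15x5 + 2.59x6 subject to:
  10x1 + 97x2 + 68x3 + 166x4 + 150x5 + 115x6 ≥ 136   (hiding power)
  142x3 ≥ 92   (blue component)
  x1, x2, x3, x4, x5, x6 ≥ 0.
The minimum-cost mix takes nothing from barium sulfate, zinc oxide, chrome yellow, iron-oxide yellow — only phthalo green, iron-oxide red. There the hiding power and blue component constraints are tight.
So phthalo green = 0.64789 kg, iron-oxide red = 0.55388 kg.
Total cost: 22.19·0.64789 + 2.47·0.55388 = 15.7448.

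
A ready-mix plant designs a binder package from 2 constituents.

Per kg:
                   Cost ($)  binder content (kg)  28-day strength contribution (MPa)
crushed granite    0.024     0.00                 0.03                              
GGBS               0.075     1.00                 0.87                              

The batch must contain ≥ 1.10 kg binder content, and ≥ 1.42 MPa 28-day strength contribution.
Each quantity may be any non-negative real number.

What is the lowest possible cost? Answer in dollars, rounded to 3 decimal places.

$0.122

Let x1 = kg of crushed granite, x2 = kg of GGBS.
Minimise 0.024x1 + 0.075x2 s.t.:
  1x2 ≥ 1.1   (binder content)
  0.03x1 + 0.87x2 ≥ 1.42   (28-day strength contribution)
  x1, x2 ≥ 0.
The cheapest feasible vertex uses only GGBS; crushed granite is not used. Binding constraint: 28-day strength contribution.
Solving gives x2 = 1.632.
Objective = 0.075·1.632 = 0.12240.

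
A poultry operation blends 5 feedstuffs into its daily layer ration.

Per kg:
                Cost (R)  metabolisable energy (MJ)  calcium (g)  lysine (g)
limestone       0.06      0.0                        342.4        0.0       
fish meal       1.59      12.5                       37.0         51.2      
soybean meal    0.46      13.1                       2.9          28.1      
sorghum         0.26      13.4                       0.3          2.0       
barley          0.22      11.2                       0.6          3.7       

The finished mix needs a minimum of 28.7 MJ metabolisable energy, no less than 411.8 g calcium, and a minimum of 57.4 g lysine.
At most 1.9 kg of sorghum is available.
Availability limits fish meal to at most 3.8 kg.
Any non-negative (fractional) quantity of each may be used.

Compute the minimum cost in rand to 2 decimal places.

R1.04

Let x1 = kg of limestone, x2 = kg of fish meal, x3 = kg of soybean meal, x4 = kg of sorghum, x5 = kg of barley.
min 0.06x1 + 1.59x2 + 0.46x3 + 0.26x4 + 0.22x5 s.t.:
  12.5x2 + 13.1x3 + 13.4x4 + 11.2x5 ≥ 28.7   (metabolisable energy)
  342.4x1 + 37x2 + 2.9x3 + 0.3x4 + 0.6x5 ≥ 411.8   (calcium)
  51.2x2 + 28.1x3 + 2x4 + 3.7x5 ≥ 57.4   (lysine)
  x4 ≤ 1.9
  x2 ≤ 3.8
  x1, x2, x3, x4, x5 ≥ 0.
The minimum-cost mix takes nothing from fish meal, sorghum — only limestone, soybean meal, barley. Binding constraints: metabolisable energy, calcium, lysine.
So limestone = 1.185 kg, soybean meal = 2.016 kg, barley = 0.2048 kg.
Hence cost = 0.06·1.185 + 0.46·2.016 + 0.22·0.2048 = R1.0435.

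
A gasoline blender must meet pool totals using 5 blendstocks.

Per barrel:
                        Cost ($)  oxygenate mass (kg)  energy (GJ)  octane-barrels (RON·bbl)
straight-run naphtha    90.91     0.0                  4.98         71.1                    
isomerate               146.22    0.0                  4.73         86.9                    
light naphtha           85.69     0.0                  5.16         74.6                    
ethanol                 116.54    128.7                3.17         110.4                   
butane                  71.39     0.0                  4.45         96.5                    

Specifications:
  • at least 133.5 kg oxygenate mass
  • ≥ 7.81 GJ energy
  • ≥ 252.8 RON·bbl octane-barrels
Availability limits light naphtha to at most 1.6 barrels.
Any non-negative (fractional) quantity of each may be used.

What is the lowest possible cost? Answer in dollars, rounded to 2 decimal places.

$223.19

Let x1 = barrels of straight-run naphtha, x2 = barrels of isomerate, x3 = barrels of light naphtha, x4 = barrels of ethanol, x5 = barrels of butane.
Minimize 90.91x1 + 146.22x2 + 85.69x3 + 116.54x4 + 71.39x5 subject to:
  128.7x4 ≥ 133.5   (oxygenate mass)
  4.98x1 + 4.73x2 + 5.16x3 + 3.17x4 + 4.45x5 ≥ 7.81   (energy)
  71.1x1 + 86.9x2 + 74.6x3 + 110.4x4 + 96.5x5 ≥ 252.8   (octane-barrels)
  x3 ≤ 1.6
  x1, x2, x3, x4, x5 ≥ 0.
The minimum-cost mix takes nothing from straight-run naphtha, isomerate, light naphtha — only ethanol, butane. There the oxygenate mass and octane-barrels constraints are tight.
That vertex is x4 = 1.0373, x5 = 1.433.
Cost = 116.54·1.0373 + 71.39·1.433 = 223.1888.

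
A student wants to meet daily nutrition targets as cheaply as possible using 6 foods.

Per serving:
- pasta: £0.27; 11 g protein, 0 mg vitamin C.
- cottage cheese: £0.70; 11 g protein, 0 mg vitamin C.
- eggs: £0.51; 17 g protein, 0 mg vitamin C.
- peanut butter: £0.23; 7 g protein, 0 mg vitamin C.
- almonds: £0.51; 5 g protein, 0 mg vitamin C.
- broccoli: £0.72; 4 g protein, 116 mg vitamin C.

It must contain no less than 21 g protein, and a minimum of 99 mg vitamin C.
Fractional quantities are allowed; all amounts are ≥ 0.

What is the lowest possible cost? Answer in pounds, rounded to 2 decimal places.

£1.05

Set it up as a linear program. Let x1 = servings of pasta, x2 = servings of cottage cheese, x3 = servings of eggs, x4 = servings of peanut butter, x5 = servings of almonds, x6 = servings of broccoli.
min 0.27x1 + 0.7x2 + 0.51x3 + 0.23x4 + 0.51x5 + 0.72x6 with:
  11x1 + 11x2 + 17x3 + 7x4 + 5x5 + 4x6 ≥ 21   (protein)
  116x6 ≥ 99   (vitamin C)
  x1, x2, x3, x4, x5, x6 ≥ 0.
At the optimum only pasta, broccoli are positive (cottage cheese, eggs, peanut butter, almonds = 0). There the protein and vitamin C constraints are tight.
So pasta = 1.599 servings, broccoli = 0.8534 servings.
Cost = 0.27·1.599 + 0.72·0.8534 = 1.0462.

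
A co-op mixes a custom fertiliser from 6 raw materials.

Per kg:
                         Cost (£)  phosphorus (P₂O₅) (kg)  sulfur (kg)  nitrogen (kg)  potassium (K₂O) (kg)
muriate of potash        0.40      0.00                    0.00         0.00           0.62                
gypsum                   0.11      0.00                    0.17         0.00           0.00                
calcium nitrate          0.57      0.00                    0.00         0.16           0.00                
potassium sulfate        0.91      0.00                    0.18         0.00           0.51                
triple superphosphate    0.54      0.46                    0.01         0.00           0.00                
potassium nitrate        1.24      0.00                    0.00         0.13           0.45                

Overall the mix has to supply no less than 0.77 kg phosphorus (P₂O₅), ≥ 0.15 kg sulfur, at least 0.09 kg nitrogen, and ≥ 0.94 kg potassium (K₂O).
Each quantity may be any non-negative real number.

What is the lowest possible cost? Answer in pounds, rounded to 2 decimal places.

This is a linear program. Let x1 = kg of muriate of potash, x2 = kg of gypsum, x3 = kg of calcium nitrate, x4 = kg of potassium sulfate, x5 = kg of triple superphosphate, x6 = kg of potassium nitrate.
Minimize 0.4x1 + 0.11x2 + 0.57x3 + 0.91x4 + 0.54x5 + 1.24x6 subject to:
  0.46x5 ≥ 0.77   (phosphorus (P₂O₅))
  0.17x2 + 0.18x4 + 0.01x5 ≥ 0.15   (sulfur)
  0.16x3 + 0.13x6 ≥ 0.09   (nitrogen)
  0.62x1 + 0.51x4 + 0.45x6 ≥ 0.94   (potassium (K₂O))
  x1, x2, x3, x4, x5, x6 ≥ 0.
The optimal basis is {muriate of potash, gypsum, calcium nitrate, triple superphosphate}; potassium sulfate, potassium nitrate drop out. The phosphorus (P₂O₅), sulfur, nitrogen, potassium (K₂O) requirements are met with equality.
So muriate of potash = 1.516 kg, gypsum = 0.7839 kg, calcium nitrate = 0.5625 kg, triple superphosphate = 1.674 kg.
Objective = 0.4·1.516 + 0.11·0.7839 + 0.57·0.5625 + 0.54·1.674 = 1.9172.

£1.92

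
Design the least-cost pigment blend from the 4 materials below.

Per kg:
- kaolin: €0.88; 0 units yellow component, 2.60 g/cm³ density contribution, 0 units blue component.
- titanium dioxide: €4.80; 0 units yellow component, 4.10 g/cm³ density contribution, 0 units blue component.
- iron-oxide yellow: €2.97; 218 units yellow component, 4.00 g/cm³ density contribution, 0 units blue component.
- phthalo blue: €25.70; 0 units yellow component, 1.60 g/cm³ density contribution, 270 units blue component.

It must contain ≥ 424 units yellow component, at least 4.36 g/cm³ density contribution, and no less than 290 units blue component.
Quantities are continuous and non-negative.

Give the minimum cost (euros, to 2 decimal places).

€33.38

Let x1 = kg of kaolin, x2 = kg of titanium dioxide, x3 = kg of iron-oxide yellow, x4 = kg of phthalo blue.
Minimise 0.88x1 + 4.8x2 + 2.97x3 + 25.7x4 with:
  218x3 ≥ 424   (yellow component)
  2.6x1 + 4.1x2 + 4x3 + 1.6x4 ≥ 4.36   (density contribution)
  270x4 ≥ 290   (blue component)
  x1, x2, x3, x4 ≥ 0.
At the optimum only iron-oxide yellow, phthalo blue are positive (kaolin, titanium dioxide = 0). The yellow component and blue component requirements are met with equality.
Optimal quantities: iron-oxide yellow = 1.945 kg, phthalo blue = 1.074 kg.
Total cost: 2.97·1.945 + 25.7·1.074 = 33.3785.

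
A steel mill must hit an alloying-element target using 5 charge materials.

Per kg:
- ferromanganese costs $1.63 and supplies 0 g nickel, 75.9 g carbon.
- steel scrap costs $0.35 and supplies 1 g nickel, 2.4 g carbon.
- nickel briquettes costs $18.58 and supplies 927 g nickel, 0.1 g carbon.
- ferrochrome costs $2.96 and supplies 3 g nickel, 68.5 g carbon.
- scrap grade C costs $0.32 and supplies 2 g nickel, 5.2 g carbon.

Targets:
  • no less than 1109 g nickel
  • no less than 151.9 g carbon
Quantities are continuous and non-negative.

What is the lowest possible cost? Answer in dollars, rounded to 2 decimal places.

Set it up as a linear program. Let x1 = kg of ferromanganese, x2 = kg of steel scrap, x3 = kg of nickel briquettes, x4 = kg of ferrochrome, x5 = kg of scrap grade C.
Minimise 1.63x1 + 0.35x2 + 18.58x3 + 2.96x4 + 0.32x5 s.t.:
  1x2 + 927x3 + 3x4 + 2x5 ≥ 1109   (nickel)
  75.9x1 + 2.4x2 + 0.1x3 + 68.5x4 + 5.2x5 ≥ 151.9   (carbon)
  x1, x2, x3, x4, x5 ≥ 0.
The cheapest feasible vertex uses only ferromanganese, nickel briquettes; steel scrap, ferrochrome, scrap grade C are not used. Binding constraints: nickel and carbon.
So ferromanganese = 1.9997 kg, nickel briquettes = 1.1963 kg.
Objective = 1.63·1.9997 + 18.58·1.1963 = 25.4868.

$25.49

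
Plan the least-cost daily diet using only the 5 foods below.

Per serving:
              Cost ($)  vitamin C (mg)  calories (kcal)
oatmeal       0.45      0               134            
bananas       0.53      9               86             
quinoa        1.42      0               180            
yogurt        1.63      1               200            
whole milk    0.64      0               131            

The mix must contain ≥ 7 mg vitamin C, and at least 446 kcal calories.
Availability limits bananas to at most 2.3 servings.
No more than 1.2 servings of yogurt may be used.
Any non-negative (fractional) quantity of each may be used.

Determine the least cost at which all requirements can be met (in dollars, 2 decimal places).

$1.69

Let x1 = servings of oatmeal, x2 = servings of bananas, x3 = servings of quinoa, x4 = servings of yogurt, x5 = servings of whole milk.
min 0.45x1 + 0.53x2 + 1.42x3 + 1.63x4 + 0.64x5 s.t.:
  9x2 + 1x4 ≥ 7   (vitamin C)
  134x1 + 86x2 + 180x3 + 200x4 + 131x5 ≥ 446   (calories)
  x2 ≤ 2.3
  x4 ≤ 1.2
  x1, x2, x3, x4, x5 ≥ 0.
At the optimum only oatmeal, bananas are positive (quinoa, yogurt, whole milk = 0). Binding constraints: vitamin C and calories.
Solving gives x1 = 2.829, x2 = 0.7778.
Hence cost = 0.45·2.829 + 0.53·0.7778 = $1.6853.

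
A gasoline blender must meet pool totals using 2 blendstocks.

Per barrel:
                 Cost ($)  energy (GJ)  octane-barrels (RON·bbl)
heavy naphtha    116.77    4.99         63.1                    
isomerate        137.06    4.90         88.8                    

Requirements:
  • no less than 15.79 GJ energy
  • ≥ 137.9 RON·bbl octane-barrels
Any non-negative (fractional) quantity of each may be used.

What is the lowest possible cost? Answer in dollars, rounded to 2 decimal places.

$369.50

Set it up as a linear program. Let x1 = barrels of heavy naphtha, x2 = barrels of isomerate.
Minimise 116.77x1 + 137.06x2 subject to:
  4.99x1 + 4.9x2 ≥ 15.79   (energy)
  63.1x1 + 88.8x2 ≥ 137.9   (octane-barrels)
  x1, x2 ≥ 0.
The cheapest feasible vertex uses only heavy naphtha; isomerate is not used. There the energy constraint is tight.
Optimal quantities: heavy naphtha = 3.1643 barrels.
Cost = 116.77·3.1643 = 369.4953.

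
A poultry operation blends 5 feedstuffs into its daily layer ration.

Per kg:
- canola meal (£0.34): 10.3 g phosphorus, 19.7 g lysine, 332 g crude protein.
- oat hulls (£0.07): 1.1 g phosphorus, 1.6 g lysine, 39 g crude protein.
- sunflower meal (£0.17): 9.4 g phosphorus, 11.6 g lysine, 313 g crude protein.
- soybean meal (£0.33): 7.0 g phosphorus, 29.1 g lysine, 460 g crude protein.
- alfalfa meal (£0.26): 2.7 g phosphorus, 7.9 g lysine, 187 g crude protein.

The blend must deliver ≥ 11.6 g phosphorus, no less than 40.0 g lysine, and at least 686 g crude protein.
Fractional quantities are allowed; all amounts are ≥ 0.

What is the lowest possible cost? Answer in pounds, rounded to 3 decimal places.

Set it up as a linear program. Let x1 = kg of canola meal, x2 = kg of oat hulls, x3 = kg of sunflower meal, x4 = kg of soybean meal, x5 = kg of alfalfa meal.
Minimize 0.34x1 + 0.07x2 + 0.17x3 + 0.33x4 + 0.26x5 subject to:
  10.3x1 + 1.1x2 + 9.4x3 + 7x4 + 2.7x5 ≥ 11.6   (phosphorus)
  19.7x1 + 1.6x2 + 11.6x3 + 29.1x4 + 7.9x5 ≥ 40   (lysine)
  332x1 + 39x2 + 313x3 + 460x4 + 187x5 ≥ 686   (crude protein)
  x1, x2, x3, x4, x5 ≥ 0.
At the optimum only sunflower meal, soybean meal are positive (canola meal, oat hulls, alfalfa meal = 0). Binding constraints: lysine and crude protein.
Optimal quantities: sunflower meal = 0.41423 kg, soybean meal = 1.2094 kg.
Total cost: 0.17·0.41423 + 0.33·1.2094 = 0.46952.

£0.470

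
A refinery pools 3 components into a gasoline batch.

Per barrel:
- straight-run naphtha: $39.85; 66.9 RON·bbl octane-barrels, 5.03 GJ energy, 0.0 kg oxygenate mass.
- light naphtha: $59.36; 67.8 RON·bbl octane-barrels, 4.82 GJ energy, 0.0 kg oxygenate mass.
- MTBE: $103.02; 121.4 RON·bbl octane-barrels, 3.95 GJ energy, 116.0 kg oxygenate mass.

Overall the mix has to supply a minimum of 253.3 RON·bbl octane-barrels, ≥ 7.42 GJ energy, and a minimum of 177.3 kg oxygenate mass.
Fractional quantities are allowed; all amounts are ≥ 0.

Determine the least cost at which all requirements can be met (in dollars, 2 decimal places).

This is a linear program. Let x1 = barrels of straight-run naphtha, x2 = barrels of light naphtha, x3 = barrels of MTBE.
min 39.85x1 + 59.36x2 + 103.02x3 subject to:
  66.9x1 + 67.8x2 + 121.4x3 ≥ 253.3   (octane-barrels)
  5.03x1 + 4.82x2 + 3.95x3 ≥ 7.42   (energy)
  116x3 ≥ 177.3   (oxygenate mass)
  x1, x2, x3 ≥ 0.
The cheapest feasible vertex uses only straight-run naphtha, MTBE; light naphtha is not used. There the octane-barrels and oxygenate mass constraints are tight.
Solving gives x1 = 1.0127, x3 = 1.5284.
Cost = 39.85·1.0127 + 103.02·1.5284 = 197.8119.

$197.81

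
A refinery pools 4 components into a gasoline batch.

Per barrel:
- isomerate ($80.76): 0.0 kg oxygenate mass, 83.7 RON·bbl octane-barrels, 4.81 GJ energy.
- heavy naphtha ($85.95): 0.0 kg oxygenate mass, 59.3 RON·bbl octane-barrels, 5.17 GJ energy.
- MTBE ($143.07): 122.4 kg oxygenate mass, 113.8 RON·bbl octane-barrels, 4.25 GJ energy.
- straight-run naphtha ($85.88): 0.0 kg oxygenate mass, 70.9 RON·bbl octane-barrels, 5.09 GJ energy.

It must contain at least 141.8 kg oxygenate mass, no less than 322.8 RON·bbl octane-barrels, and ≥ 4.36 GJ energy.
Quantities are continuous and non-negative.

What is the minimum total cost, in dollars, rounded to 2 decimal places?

$350.00

This is a linear program. Let x1 = barrels of isomerate, x2 = barrels of heavy naphtha, x3 = barrels of MTBE, x4 = barrels of straight-run naphtha.
Minimize 80.76x1 + 85.95x2 + 143.07x3 + 85.88x4 s.t.:
  122.4x3 ≥ 141.8   (oxygenate mass)
  83.7x1 + 59.3x2 + 113.8x3 + 70.9x4 ≥ 322.8   (octane-barrels)
  4.81x1 + 5.17x2 + 4.25x3 + 5.09x4 ≥ 4.36   (energy)
  x1, x2, x3, x4 ≥ 0.
The minimum-cost mix takes nothing from heavy naphtha, straight-run naphtha — only isomerate, MTBE. Binding constraints: oxygenate mass and octane-barrels.
Solving gives x1 = 2.2815, x3 = 1.1585.
Total cost: 80.76·2.2815 + 143.07·1.1585 = 350.0005.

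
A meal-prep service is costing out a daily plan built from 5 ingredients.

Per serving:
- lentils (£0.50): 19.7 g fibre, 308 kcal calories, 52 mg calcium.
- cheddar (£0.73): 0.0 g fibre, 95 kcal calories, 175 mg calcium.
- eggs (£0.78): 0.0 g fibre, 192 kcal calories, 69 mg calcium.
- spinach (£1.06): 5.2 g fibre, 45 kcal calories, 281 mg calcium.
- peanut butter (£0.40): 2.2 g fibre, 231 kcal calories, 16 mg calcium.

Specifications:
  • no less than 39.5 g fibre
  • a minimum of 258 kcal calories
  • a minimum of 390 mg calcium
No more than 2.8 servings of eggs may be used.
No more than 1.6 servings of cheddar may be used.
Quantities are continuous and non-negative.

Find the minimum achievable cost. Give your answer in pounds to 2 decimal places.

Treat it as an LP. Let x1 = servings of lentils, x2 = servings of cheddar, x3 = servings of eggs, x4 = servings of spinach, x5 = servings of peanut butter.
Minimise 0.5x1 + 0.73x2 + 0.78x3 + 1.06x4 + 0.4x5 subject to:
  19.7x1 + 5.2x4 + 2.2x5 ≥ 39.5   (fibre)
  308x1 + 95x2 + 192x3 + 45x4 + 231x5 ≥ 258   (calories)
  52x1 + 175x2 + 69x3 + 281x4 + 16x5 ≥ 390   (calcium)
  x3 ≤ 2.8
  x2 ≤ 1.6
  x1, x2, x3, x4, x5 ≥ 0.
The cheapest feasible vertex uses only lentils, spinach; cheddar, eggs, peanut butter are not used. Binding constraints: fibre and calcium.
So lentils = 1.723 servings, spinach = 1.069 servings.
Cost = 0.5·1.723 + 1.06·1.069 = 1.9946.

£1.99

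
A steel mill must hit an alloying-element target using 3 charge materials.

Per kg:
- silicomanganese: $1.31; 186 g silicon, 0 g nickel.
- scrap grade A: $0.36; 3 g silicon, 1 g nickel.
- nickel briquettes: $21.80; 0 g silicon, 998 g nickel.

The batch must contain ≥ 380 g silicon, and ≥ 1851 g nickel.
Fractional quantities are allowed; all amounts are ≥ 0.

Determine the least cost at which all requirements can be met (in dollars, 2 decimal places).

$43.11

Let x1 = kg of silicomanganese, x2 = kg of scrap grade A, x3 = kg of nickel briquettes.
Minimise 1.31x1 + 0.36x2 + 21.8x3 with:
  186x1 + 3x2 ≥ 380   (silicon)
  1x2 + 998x3 ≥ 1851   (nickel)
  x1, x2, x3 ≥ 0.
The minimum-cost mix takes nothing from scrap grade A — only silicomanganese, nickel briquettes. The silicon and nickel requirements are met with equality.
So silicomanganese = 2.043 kg, nickel briquettes = 1.8547 kg.
Hence cost = 1.31·2.043 + 21.8·1.8547 = $43.1088.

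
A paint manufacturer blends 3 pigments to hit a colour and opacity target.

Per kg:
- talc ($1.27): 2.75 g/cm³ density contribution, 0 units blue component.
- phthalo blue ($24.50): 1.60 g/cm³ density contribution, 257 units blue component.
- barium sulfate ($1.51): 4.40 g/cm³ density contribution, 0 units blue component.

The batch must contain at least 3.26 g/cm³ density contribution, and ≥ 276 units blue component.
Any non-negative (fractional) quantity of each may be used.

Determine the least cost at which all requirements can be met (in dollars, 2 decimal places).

$26.84

Let x1 = kg of talc, x2 = kg of phthalo blue, x3 = kg of barium sulfate.
Minimise 1.27x1 + 24.5x2 + 1.51x3 with:
  2.75x1 + 1.6x2 + 4.4x3 ≥ 3.26   (density contribution)
  257x2 ≥ 276   (blue component)
  x1, x2, x3 ≥ 0.
The cheapest feasible vertex uses only phthalo blue, barium sulfate; talc is not used. The density contribution and blue component requirements are met with equality.
That vertex is x2 = 1.074, x3 = 0.3504.
Total cost: 24.5·1.074 + 1.51·0.3504 = 26.8421.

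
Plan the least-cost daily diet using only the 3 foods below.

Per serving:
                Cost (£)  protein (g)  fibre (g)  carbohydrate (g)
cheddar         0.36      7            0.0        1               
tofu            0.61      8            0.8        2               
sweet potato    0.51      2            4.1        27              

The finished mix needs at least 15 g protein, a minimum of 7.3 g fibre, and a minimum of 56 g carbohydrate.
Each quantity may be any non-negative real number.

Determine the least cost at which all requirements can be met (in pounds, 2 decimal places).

This is a linear program. Let x1 = servings of cheddar, x2 = servings of tofu, x3 = servings of sweet potato.
Minimize 0.36x1 + 0.61x2 + 0.51x3 s.t.:
  7x1 + 8x2 + 2x3 ≥ 15   (protein)
  0.8x2 + 4.1x3 ≥ 7.3   (fibre)
  1x1 + 2x2 + 27x3 ≥ 56   (carbohydrate)
  x1, x2, x3 ≥ 0.
The minimum-cost mix takes nothing from tofu — only cheddar, sweet potato. Binding constraints: protein and carbohydrate.
Solving gives x1 = 1.567, x3 = 2.016.
Total cost: 0.36·1.567 + 0.51·2.016 = 1.5923.

£1.59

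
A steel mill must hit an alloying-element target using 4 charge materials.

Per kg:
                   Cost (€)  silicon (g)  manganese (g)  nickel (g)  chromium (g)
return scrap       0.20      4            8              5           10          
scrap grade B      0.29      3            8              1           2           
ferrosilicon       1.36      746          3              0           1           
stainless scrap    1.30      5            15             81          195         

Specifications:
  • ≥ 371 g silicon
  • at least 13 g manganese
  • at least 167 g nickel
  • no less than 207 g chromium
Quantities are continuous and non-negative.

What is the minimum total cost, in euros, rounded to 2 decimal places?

Let x1 = kg of return scrap, x2 = kg of scrap grade B, x3 = kg of ferrosilicon, x4 = kg of stainless scrap.
Minimize 0.2x1 + 0.29x2 + 1.36x3 + 1.3x4 subject to:
  4x1 + 3x2 + 746x3 + 5x4 ≥ 371   (silicon)
  8x1 + 8x2 + 3x3 + 15x4 ≥ 13   (manganese)
  5x1 + 1x2 + 81x4 ≥ 167   (nickel)
  10x1 + 2x2 + 1x3 + 195x4 ≥ 207   (chromium)
  x1, x2, x3, x4 ≥ 0.
The cheapest feasible vertex uses only ferrosilicon, stainless scrap; return scrap, scrap grade B are not used. Binding constraints: silicon and nickel.
So ferrosilicon = 0.4835 kg, stainless scrap = 2.062 kg.
Cost = 1.36·0.4835 + 1.3·2.062 = 3.3382.

€3.34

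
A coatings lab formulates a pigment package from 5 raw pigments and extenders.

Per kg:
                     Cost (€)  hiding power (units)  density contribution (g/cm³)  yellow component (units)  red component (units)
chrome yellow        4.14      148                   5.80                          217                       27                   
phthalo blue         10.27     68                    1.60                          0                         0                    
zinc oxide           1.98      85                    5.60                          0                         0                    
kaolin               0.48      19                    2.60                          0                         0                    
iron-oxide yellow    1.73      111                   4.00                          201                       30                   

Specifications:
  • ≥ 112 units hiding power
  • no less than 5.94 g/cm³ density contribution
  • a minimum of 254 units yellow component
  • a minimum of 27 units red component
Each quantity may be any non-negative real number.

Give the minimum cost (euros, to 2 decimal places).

€2.35

Let x1 = kg of chrome yellow, x2 = kg of phthalo blue, x3 = kg of zinc oxide, x4 = kg of kaolin, x5 = kg of iron-oxide yellow.
min 4.14x1 + 10.27x2 + 1.98x3 + 0.48x4 + 1.73x5 s.t.:
  148x1 + 68x2 + 85x3 + 19x4 + 111x5 ≥ 112   (hiding power)
  5.8x1 + 1.6x2 + 5.6x3 + 2.6x4 + 4x5 ≥ 5.94   (density contribution)
  217x1 + 201x5 ≥ 254   (yellow component)
  27x1 + 30x5 ≥ 27   (red component)
  x1, x2, x3, x4, x5 ≥ 0.
The cheapest feasible vertex uses only kaolin, iron-oxide yellow; chrome yellow, phthalo blue, zinc oxide are not used. The density contribution and yellow component requirements are met with equality.
That vertex is x4 = 0.3405, x5 = 1.264.
Total cost: 0.48·0.3405 + 1.73·1.264 = 2.3502.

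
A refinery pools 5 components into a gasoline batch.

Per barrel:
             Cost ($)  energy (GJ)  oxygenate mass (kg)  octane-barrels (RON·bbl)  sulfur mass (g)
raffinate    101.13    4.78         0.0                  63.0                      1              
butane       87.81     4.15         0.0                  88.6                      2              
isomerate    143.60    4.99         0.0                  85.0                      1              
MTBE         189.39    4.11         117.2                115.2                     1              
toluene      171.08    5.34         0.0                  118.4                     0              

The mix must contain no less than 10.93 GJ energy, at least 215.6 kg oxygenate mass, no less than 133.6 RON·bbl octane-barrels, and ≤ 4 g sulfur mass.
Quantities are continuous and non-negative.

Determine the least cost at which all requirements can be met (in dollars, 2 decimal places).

$419.68

Let x1 = barrels of raffinate, x2 = barrels of butane, x3 = barrels of isomerate, x4 = barrels of MTBE, x5 = barrels of toluene.
Minimize 101.13x1 + 87.81x2 + 143.6x3 + 189.39x4 + 171.08x5 with:
  4.78x1 + 4.15x2 + 4.99x3 + 4.11x4 + 5.34x5 ≥ 10.93   (energy)
  117.2x4 ≥ 215.6   (oxygenate mass)
  63x1 + 88.6x2 + 85x3 + 115.2x4 + 118.4x5 ≥ 133.6   (octane-barrels)
  1x1 + 2x2 + 1x3 + 1x4 ≤ 4   (sulfur mass)
  x1, x2, x3, x4, x5 ≥ 0.
The minimum-cost mix takes nothing from butane, isomerate, toluene — only raffinate, MTBE. Binding constraints: energy and oxygenate mass.
So raffinate = 0.704871 barrels, MTBE = 1.83959 barrels.
Objective = 101.13·0.704871 + 189.39·1.83959 = 419.6836.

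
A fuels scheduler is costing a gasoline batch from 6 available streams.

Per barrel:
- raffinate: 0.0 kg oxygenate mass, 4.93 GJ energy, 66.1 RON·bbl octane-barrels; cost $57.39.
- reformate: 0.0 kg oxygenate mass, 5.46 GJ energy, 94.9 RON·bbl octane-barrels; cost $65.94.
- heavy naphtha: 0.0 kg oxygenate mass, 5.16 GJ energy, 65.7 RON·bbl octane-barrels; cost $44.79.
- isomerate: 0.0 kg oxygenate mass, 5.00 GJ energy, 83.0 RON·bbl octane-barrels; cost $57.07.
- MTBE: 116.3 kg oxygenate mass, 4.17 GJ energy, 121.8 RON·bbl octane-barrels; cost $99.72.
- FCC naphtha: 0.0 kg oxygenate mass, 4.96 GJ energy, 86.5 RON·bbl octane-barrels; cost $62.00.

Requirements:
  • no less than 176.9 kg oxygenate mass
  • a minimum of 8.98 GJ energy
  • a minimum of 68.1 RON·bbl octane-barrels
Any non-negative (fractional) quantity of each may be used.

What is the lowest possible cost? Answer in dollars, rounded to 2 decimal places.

$174.57

This is a linear program. Let x1 = barrels of raffinate, x2 = barrels of reformate, x3 = barrels of heavy naphtha, x4 = barrels of isomerate, x5 = barrels of MTBE, x6 = barrels of FCC naphtha.
Minimize 57.39x1 + 65.94x2 + 44.79x3 + 57.07x4 + 99.72x5 + 62x6 with:
  116.3x5 ≥ 176.9   (oxygenate mass)
  4.93x1 + 5.46x2 + 5.16x3 + 5x4 + 4.17x5 + 4.96x6 ≥ 8.98   (energy)
  66.1x1 + 94.9x2 + 65.7x3 + 83x4 + 121.8x5 + 86.5x6 ≥ 68.1   (octane-barrels)
  x1, x2, x3, x4, x5, x6 ≥ 0.
The optimal basis is {heavy naphtha, MTBE}; raffinate, reformate, isomerate, FCC naphtha drop out. There the oxygenate mass and energy constraints are tight.
So heavy naphtha = 0.5111 barrels, MTBE = 1.521 barrels.
Cost = 44.79·0.5111 + 99.72·1.521 = 174.5663.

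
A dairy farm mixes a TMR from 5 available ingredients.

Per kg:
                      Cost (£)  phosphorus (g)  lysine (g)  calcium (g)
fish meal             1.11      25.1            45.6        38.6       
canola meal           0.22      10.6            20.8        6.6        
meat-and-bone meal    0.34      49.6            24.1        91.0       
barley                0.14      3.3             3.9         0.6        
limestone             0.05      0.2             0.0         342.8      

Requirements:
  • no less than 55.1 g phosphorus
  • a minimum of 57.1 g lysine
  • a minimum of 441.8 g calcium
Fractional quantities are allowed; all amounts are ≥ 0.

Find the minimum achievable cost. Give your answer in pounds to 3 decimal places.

£0.716

Let x1 = kg of fish meal, x2 = kg of canola meal, x3 = kg of meat-and-bone meal, x4 = kg of barley, x5 = kg of limestone.
Minimize 1.11x1 + 0.22x2 + 0.34x3 + 0.14x4 + 0.05x5 s.t.:
  25.1x1 + 10.6x2 + 49.6x3 + 3.3x4 + 0.2x5 ≥ 55.1   (phosphorus)
  45.6x1 + 20.8x2 + 24.1x3 + 3.9x4 ≥ 57.1   (lysine)
  38.6x1 + 6.6x2 + 91x3 + 0.6x4 + 342.8x5 ≥ 441.8   (calcium)
  x1, x2, x3, x4, x5 ≥ 0.
At the optimum only canola meal, meat-and-bone meal, limestone are positive (fish meal, barley = 0). There the phosphorus, lysine, calcium constraints are tight.
Solving gives x2 = 1.945, x3 = 0.691, x5 = 1.068.
Objective = 0.22·1.945 + 0.34·0.691 + 0.05·1.068 = 0.71624.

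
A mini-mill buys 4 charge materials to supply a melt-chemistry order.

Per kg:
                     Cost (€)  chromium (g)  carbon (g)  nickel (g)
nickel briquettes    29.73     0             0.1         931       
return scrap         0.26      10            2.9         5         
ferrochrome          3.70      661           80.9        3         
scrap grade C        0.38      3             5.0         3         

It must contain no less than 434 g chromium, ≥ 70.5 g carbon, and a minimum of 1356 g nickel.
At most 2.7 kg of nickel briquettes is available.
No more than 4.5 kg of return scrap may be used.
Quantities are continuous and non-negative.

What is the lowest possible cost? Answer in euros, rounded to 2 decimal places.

€46.31

Set it up as a linear program. Let x1 = kg of nickel briquettes, x2 = kg of return scrap, x3 = kg of ferrochrome, x4 = kg of scrap grade C.
Minimise 29.73x1 + 0.26x2 + 3.7x3 + 0.38x4 subject to:
  10x2 + 661x3 + 3x4 ≥ 434   (chromium)
  0.1x1 + 2.9x2 + 80.9x3 + 5x4 ≥ 70.5   (carbon)
  931x1 + 5x2 + 3x3 + 3x4 ≥ 1356   (nickel)
  x1 ≤ 2.7
  x2 ≤ 4.5
  x1, x2, x3, x4 ≥ 0.
The minimum-cost mix takes nothing from scrap grade C — only nickel briquettes, return scrap, ferrochrome. There the carbon, nickel, the return scrap cap constraints are tight.
So nickel briquettes = 1.43005 kg, return scrap = 4.5 kg, ferrochrome = 0.708368 kg.
Objective = 29.73·1.43005 + 0.26·4.5 + 3.7·0.708368 = 46.3063.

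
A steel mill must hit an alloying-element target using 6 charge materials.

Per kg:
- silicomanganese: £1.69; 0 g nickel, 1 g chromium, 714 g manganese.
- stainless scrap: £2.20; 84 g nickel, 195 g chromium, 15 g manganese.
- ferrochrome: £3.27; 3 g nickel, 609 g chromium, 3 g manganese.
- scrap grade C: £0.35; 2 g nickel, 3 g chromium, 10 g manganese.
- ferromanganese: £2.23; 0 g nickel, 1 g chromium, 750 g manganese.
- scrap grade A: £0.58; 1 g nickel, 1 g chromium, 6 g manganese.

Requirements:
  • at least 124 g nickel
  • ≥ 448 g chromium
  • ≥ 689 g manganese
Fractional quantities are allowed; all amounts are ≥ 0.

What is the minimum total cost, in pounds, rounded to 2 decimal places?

This is a linear program. Let x1 = kg of silicomanganese, x2 = kg of stainless scrap, x3 = kg of ferrochrome, x4 = kg of scrap grade C, x5 = kg of ferromanganese, x6 = kg of scrap grade A.
Minimize 1.69x1 + 2.2x2 + 3.27x3 + 0.35x4 + 2.23x5 + 0.58x6 s.t.:
  84x2 + 3x3 + 2x4 + 1x6 ≥ 124   (nickel)
  1x1 + 195x2 + 609x3 + 3x4 + 1x5 + 1x6 ≥ 448   (chromium)
  714x1 + 15x2 + 3x3 + 10x4 + 750x5 + 6x6 ≥ 689   (manganese)
  x1, x2, x3, x4, x5, x6 ≥ 0.
The minimum-cost mix takes nothing from scrap grade C, ferromanganese, scrap grade A — only silicomanganese, stainless scrap, ferrochrome. There the nickel, chromium, manganese constraints are tight.
That vertex is x1 = 0.9331, x2 = 1.467, x3 = 0.2645.
Objective = 1.69·0.9331 + 2.2·1.467 + 3.27·0.2645 = 5.6693.

£5.67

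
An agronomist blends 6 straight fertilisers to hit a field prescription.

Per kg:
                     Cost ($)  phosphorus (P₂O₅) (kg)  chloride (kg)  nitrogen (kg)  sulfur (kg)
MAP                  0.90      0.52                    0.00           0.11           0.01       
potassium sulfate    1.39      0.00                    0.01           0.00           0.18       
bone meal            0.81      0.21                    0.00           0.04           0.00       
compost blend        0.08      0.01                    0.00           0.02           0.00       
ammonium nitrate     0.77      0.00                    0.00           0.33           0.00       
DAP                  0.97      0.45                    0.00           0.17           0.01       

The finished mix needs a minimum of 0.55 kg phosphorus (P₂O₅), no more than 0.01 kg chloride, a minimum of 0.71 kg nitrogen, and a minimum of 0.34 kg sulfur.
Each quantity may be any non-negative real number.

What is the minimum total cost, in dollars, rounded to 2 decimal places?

This is a linear program. Let x1 = kg of MAP, x2 = kg of potassium sulfate, x3 = kg of bone meal, x4 = kg of compost blend, x5 = kg of ammonium nitrate, x6 = kg of DAP.
min 0.9x1 + 1.39x2 + 0.81x3 + 0.08x4 + 0.77x5 + 0.97x6 subject to:
  0.52x1 + 0.21x3 + 0.01x4 + 0.45x6 ≥ 0.55   (phosphorus (P₂O₅))
  0.01x2 ≤ 0.01   (chloride)
  0.11x1 + 0.04x3 + 0.02x4 + 0.33x5 + 0.17x6 ≥ 0.71   (nitrogen)
  0.01x1 + 0.18x2 + 0.01x6 ≥ 0.34   (sulfur)
  x1, x2, x3, x4, x5, x6 ≥ 0.
The cheapest feasible vertex uses only MAP, potassium sulfate; bone meal, compost blend, ammonium nitrate, DAP are not used. There the chloride and sulfur constraints are tight.
Solving gives x1 = 16, x2 = 1.
Objective = 0.9·16 + 1.39·1 = 15.7900.

$15.79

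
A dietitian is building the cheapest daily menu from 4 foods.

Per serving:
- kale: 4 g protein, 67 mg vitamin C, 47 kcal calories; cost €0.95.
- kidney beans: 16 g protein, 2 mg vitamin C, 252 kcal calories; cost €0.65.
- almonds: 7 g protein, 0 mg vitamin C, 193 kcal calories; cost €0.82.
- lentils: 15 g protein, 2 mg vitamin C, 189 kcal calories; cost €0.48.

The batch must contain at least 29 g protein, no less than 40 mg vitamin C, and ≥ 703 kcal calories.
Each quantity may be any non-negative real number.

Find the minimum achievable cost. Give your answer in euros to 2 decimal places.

Let x1 = servings of kale, x2 = servings of kidney beans, x3 = servings of almonds, x4 = servings of lentils.
Minimise 0.95x1 + 0.65x2 + 0.82x3 + 0.48x4 s.t.:
  4x1 + 16x2 + 7x3 + 15x4 ≥ 29   (protein)
  67x1 + 2x2 + 2x4 ≥ 40   (vitamin C)
  47x1 + 252x2 + 193x3 + 189x4 ≥ 703   (calories)
  x1, x2, x3, x4 ≥ 0.
The cheapest feasible vertex uses only kale, lentils; kidney beans, almonds are not used. Binding constraints: vitamin C and calories.
Optimal quantities: kale = 0.4896 servings, lentils = 3.598 servings.
Cost = 0.95·0.4896 + 0.48·3.598 = 2.1922.

€2.19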